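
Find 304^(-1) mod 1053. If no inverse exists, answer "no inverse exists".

814

Extended Euclidean algorithm:
1053 = 3*304 + 141
304 = 2*141 + 22
141 = 6*22 + 9
22 = 2*9 + 4
9 = 2*4 + 1
4 = 4*1 + 0
Since gcd(304, 1053) = 1, back-substitute to write 1 as a combination:
1 = 9 − 2·4
1 = −2·22 + 5·9
1 = 5·141 − 32·22
1 = −32·304 + 69·141
1 = 69·1053 − 239·304
So 304·(-239) ≡ 1 (mod 1053), and -239 ≡ 814 (mod 1053).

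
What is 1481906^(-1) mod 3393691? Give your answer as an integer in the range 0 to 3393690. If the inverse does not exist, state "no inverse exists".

1060898

gcd(3393691, 1481906) by repeated division:
3393691 = 2*1481906 + 429879
1481906 = 3*429879 + 192269
429879 = 2*192269 + 45341
192269 = 4*45341 + 10905
45341 = 4*10905 + 1721
10905 = 6*1721 + 579
1721 = 2*579 + 563
579 = 1*563 + 16
563 = 35*16 + 3
16 = 5*3 + 1
3 = 3*1 + 0
gcd = 1, so the inverse exists. Back-substitute:
1 = 16 − 5·3
1 = −5·563 + 176·16
1 = 176·579 − 181·563
1 = −181·1721 + 538·579
1 = 538·10905 − 3409·1721
1 = −3409·45341 + 14174·10905
1 = 14174·192269 − 60105·45341
1 = −60105·429879 + 134384·192269
1 = 134384·1481906 − 463257·429879
1 = −463257·3393691 + 1060898·1481906
So 1481906·1060898 ≡ 1 (mod 3393691).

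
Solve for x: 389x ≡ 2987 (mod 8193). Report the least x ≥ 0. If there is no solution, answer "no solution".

7969

First find gcd(389, 8193):
8193 = 21*389 + 24
389 = 16*24 + 5
24 = 4*5 + 4
5 = 1*4 + 1
4 = 4*1 + 0
gcd = 1, so a unique solution mod 8193 exists.
Back-substitute for the Bézout coefficients:
1 = 5 − 4
1 = −24 + 5·5
1 = 5·389 − 81·24
1 = −81·8193 + 1706·389
So 389·(1706) ≡ 1 (mod 8193), giving 389⁻¹ ≡ 1706.
x ≡ 389⁻¹·2987 ≡ 1706·2987 ≡ 7969 (mod 8193).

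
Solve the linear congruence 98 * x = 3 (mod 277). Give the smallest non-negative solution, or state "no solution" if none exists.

82

First find gcd(98, 277):
277 = 2*98 + 81
98 = 1*81 + 17
81 = 4*17 + 13
17 = 1*13 + 4
13 = 3*4 + 1
4 = 4*1 + 0
gcd = 1, so a unique solution mod 277 exists.
Back-substitute for the Bézout coefficients:
1 = 13 − 3·4
1 = −3·17 + 4·13
1 = 4·81 − 19·17
1 = −19·98 + 23·81
1 = 23·277 − 65·98
So 98·(-65) ≡ 1 (mod 277), giving 98⁻¹ ≡ 212.
x ≡ 98⁻¹·3 ≡ 212·3 ≡ 82 (mod 277).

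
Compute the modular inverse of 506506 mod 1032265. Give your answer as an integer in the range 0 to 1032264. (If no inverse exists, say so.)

no inverse exists

Compute gcd(506506, 1032265):
1032265 = 2*506506 + 19253
506506 = 26*19253 + 5928
19253 = 3*5928 + 1469
5928 = 4*1469 + 52
1469 = 28*52 + 13
52 = 4*13 + 0
gcd(506506, 1032265) = 13 ≠ 1, so 506506 has no multiplicative inverse modulo 1032265.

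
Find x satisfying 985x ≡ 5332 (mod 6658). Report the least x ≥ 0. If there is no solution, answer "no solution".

6366

First find gcd(985, 6658):
6658 = 6·985 + 748
985 = 1·748 + 237
748 = 3·237 + 37
237 = 6·37 + 15
37 = 2·15 + 7
15 = 2·7 + 1
7 = 7·1 + 0
gcd = 1, so a unique solution mod 6658 exists.
Back-substitute for the Bézout coefficients:
1 = 15 − 2·7
1 = −2·37 + 5·15
1 = 5·237 − 32·37
1 = −32·748 + 101·237
1 = 101·985 − 133·748
1 = −133·6658 + 899·985
So 985·(899) ≡ 1 (mod 6658), giving 985⁻¹ ≡ 899.
x ≡ 985⁻¹·5332 ≡ 899·5332 ≡ 6366 (mod 6658).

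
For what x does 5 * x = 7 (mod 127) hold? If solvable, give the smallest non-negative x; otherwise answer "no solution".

First find gcd(5, 127):
127 = 25×5 + 2
5 = 2×2 + 1
2 = 2×1 + 0
gcd = 1, so a unique solution mod 127 exists.
Back-substitute for the Bézout coefficients:
1 = 5 − 2·2
1 = −2·127 + 51·5
So 5·(51) ≡ 1 (mod 127), giving 5⁻¹ ≡ 51.
x ≡ 5⁻¹·7 ≡ 51·7 ≡ 103 (mod 127).

103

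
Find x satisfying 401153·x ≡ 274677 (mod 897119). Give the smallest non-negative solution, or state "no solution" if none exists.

709378

First find gcd(401153, 897119):
897119 = 2*401153 + 94813
401153 = 4*94813 + 21901
94813 = 4*21901 + 7209
21901 = 3*7209 + 274
7209 = 26*274 + 85
274 = 3*85 + 19
85 = 4*19 + 9
19 = 2*9 + 1
9 = 9*1 + 0
gcd = 1, so a unique solution mod 897119 exists.
Back-substitute for the Bézout coefficients:
1 = 19 − 2·9
1 = −2·85 + 9·19
1 = 9·274 − 29·85
1 = −29·7209 + 763·274
1 = 763·21901 − 2318·7209
1 = −2318·94813 + 10035·21901
1 = 10035·401153 − 42458·94813
1 = −42458·897119 + 94951·401153
So 401153·(94951) ≡ 1 (mod 897119), giving 401153⁻¹ ≡ 94951.
x ≡ 401153⁻¹·274677 ≡ 94951·274677 ≡ 709378 (mod 897119).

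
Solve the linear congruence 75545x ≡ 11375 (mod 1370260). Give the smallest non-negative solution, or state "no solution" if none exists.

171099

First find gcd(75545, 1370260):
1370260 = 18*75545 + 10450
75545 = 7*10450 + 2395
10450 = 4*2395 + 870
2395 = 2*870 + 655
870 = 1*655 + 215
655 = 3*215 + 10
215 = 21*10 + 5
10 = 2*5 + 0
gcd = 5 and 5 | 11375, so solutions exist. Divide through by 5: 15109x ≡ 2275 (mod 274052).
Now find 15109⁻¹ mod 274052:
274052 = 18×15109 + 2090
15109 = 7×2090 + 479
2090 = 4×479 + 174
479 = 2×174 + 131
174 = 1×131 + 43
131 = 3×43 + 2
43 = 21×2 + 1
2 = 2×1 + 0
Back-substitute:
1 = 43 − 21·2
1 = −21·131 + 64·43
1 = 64·174 − 85·131
1 = −85·479 + 234·174
1 = 234·2090 − 1021·479
1 = −1021·15109 + 7381·2090
1 = 7381·274052 − 133879·15109
So 15109·(-133879) ≡ 1 (mod 274052), i.e. 15109⁻¹ ≡ 140173.
Then x ≡ 140173·2275 ≡ 171099 (mod 274052); the smallest non-negative solution is x = 171099.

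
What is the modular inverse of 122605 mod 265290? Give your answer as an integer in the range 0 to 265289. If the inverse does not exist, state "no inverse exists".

Euclidean algorithm on 265290, 122605:
265290 = 2·122605 + 20080
122605 = 6·20080 + 2125
20080 = 9·2125 + 955
2125 = 2·955 + 215
955 = 4·215 + 95
215 = 2·95 + 25
95 = 3·25 + 20
25 = 1·20 + 5
20 = 4·5 + 0
Since gcd = 5 > 1, 122605 is not a unit mod 265290.

no inverse exists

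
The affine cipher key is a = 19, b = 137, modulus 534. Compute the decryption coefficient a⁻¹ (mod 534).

253

Run Euclid on (534, 19):
534 = 28*19 + 2
19 = 9*2 + 1
2 = 2*1 + 0
gcd = 1, so the inverse exists. Back-substitute:
1 = 19 − 9·2
1 = −9·534 + 253·19
So 19·253 ≡ 1 (mod 534).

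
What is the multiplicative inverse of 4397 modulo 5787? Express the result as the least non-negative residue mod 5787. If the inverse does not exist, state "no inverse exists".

gcd(5787, 4397) by repeated division:
5787 = 1×4397 + 1390
4397 = 3×1390 + 227
1390 = 6×227 + 28
227 = 8×28 + 3
28 = 9×3 + 1
3 = 3×1 + 0
gcd = 1, so the inverse exists. Back-substitute:
1 = 28 − 9·3
1 = −9·227 + 73·28
1 = 73·1390 − 447·227
1 = −447·4397 + 1414·1390
1 = 1414·5787 − 1861·4397
Hence 4397⁻¹ ≡ -1861 ≡ 3926 (mod 5787).

3926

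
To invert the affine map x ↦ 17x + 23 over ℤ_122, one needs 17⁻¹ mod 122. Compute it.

Run Euclid on (122, 17):
122 = 7*17 + 3
17 = 5*3 + 2
3 = 1*2 + 1
2 = 2*1 + 0
Since gcd(17, 122) = 1, back-substitute to write 1 as a combination:
1 = 3 − 2
1 = −17 + 6·3
1 = 6·122 − 43·17
Thus 17·(-43) ≡ 1 (mod 122); reducing, -43 mod 122 = 79.

79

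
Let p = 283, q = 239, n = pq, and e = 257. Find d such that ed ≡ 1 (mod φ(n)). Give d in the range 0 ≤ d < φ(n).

29249

φ(n) = (p−1)(q−1) = 282·238 = 67116.
Need d with 257·d ≡ 1 (mod 67116). Apply the extended Euclidean algorithm:
67116 = 261·257 + 39
257 = 6·39 + 23
39 = 1·23 + 16
23 = 1·16 + 7
16 = 2·7 + 2
7 = 3·2 + 1
2 = 2·1 + 0
Back-substitute:
1 = 7 − 3·2
1 = −3·16 + 7·7
1 = 7·23 − 10·16
1 = −10·39 + 17·23
1 = 17·257 − 112·39
1 = −112·67116 + 29249·257
So 257·29249 ≡ 1 (mod 67116), hence d = 29249.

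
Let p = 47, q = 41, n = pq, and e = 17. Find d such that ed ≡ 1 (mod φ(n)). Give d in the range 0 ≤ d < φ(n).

433

φ(n) = (p−1)(q−1) = 46·40 = 1840.
Need d with 17·d ≡ 1 (mod 1840). Apply the extended Euclidean algorithm:
1840 = 108*17 + 4
17 = 4*4 + 1
4 = 4*1 + 0
Back-substitute:
1 = 17 − 4·4
1 = −4·1840 + 433·17
So 17·433 ≡ 1 (mod 1840), hence d = 433.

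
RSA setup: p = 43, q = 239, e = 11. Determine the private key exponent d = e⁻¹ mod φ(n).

φ(n) = (p−1)(q−1) = 42·238 = 9996.
Need d with 11·d ≡ 1 (mod 9996). Apply the extended Euclidean algorithm:
9996 = 908×11 + 8
11 = 1×8 + 3
8 = 2×3 + 2
3 = 1×2 + 1
2 = 2×1 + 0
Back-substitute:
1 = 3 − 2
1 = −8 + 3·3
1 = 3·11 − 4·8
1 = −4·9996 + 3635·11
So 11·3635 ≡ 1 (mod 9996), hence d = 3635.

3635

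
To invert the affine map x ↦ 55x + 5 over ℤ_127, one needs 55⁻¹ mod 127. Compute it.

97

Apply the Euclidean algorithm to 127 and 55:
127 = 2×55 + 17
55 = 3×17 + 4
17 = 4×4 + 1
4 = 4×1 + 0
The gcd is 1. Working backward:
1 = 17 − 4·4
1 = −4·55 + 13·17
1 = 13·127 − 30·55
Thus 55·(-30) ≡ 1 (mod 127); reducing, -30 mod 127 = 97.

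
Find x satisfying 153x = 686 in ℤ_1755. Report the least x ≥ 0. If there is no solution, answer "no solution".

gcd(153, 1755):
1755 = 11*153 + 72
153 = 2*72 + 9
72 = 8*9 + 0
gcd = 9, but 9 ∤ 686, so the congruence has no solution.

no solution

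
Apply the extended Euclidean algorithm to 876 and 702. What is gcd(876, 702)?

6

Apply Euclid's algorithm to 876 and 702:
876 = 1*702 + 174
702 = 4*174 + 6
174 = 29*6 + 0
gcd(876, 702) = 6.
Express as a combination:
6 = 702 − 4·174
6 = −4·876 + 5·702
So 6 = (-4)·876 + (5)·702.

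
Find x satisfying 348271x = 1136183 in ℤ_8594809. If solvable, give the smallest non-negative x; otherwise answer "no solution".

First find gcd(348271, 8594809):
8594809 = 24×348271 + 236305
348271 = 1×236305 + 111966
236305 = 2×111966 + 12373
111966 = 9×12373 + 609
12373 = 20×609 + 193
609 = 3×193 + 30
193 = 6×30 + 13
30 = 2×13 + 4
13 = 3×4 + 1
4 = 4×1 + 0
gcd = 1, so a unique solution mod 8594809 exists.
Back-substitute for the Bézout coefficients:
1 = 13 − 3·4
1 = −3·30 + 7·13
1 = 7·193 − 45·30
1 = −45·609 + 142·193
1 = 142·12373 − 2885·609
1 = −2885·111966 + 26107·12373
1 = 26107·236305 − 55099·111966
1 = −55099·348271 + 81206·236305
1 = 81206·8594809 − 2004043·348271
So 348271·(-2004043) ≡ 1 (mod 8594809), giving 348271⁻¹ ≡ 6590766.
x ≡ 348271⁻¹·1136183 ≡ 6590766·1136183 ≡ 2996838 (mod 8594809).

2996838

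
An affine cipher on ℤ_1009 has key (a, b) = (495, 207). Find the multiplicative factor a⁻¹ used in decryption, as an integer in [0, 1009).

53

Run Euclid on (1009, 495):
1009 = 2×495 + 19
495 = 26×19 + 1
19 = 19×1 + 0
Since gcd(495, 1009) = 1, back-substitute to write 1 as a combination:
1 = 495 − 26·19
1 = −26·1009 + 53·495
So 495·53 ≡ 1 (mod 1009).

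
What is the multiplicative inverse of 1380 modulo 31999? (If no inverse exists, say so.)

7907

Run Euclid on (31999, 1380):
31999 = 23*1380 + 259
1380 = 5*259 + 85
259 = 3*85 + 4
85 = 21*4 + 1
4 = 4*1 + 0
gcd = 1, so the inverse exists. Back-substitute:
1 = 85 − 21·4
1 = −21·259 + 64·85
1 = 64·1380 − 341·259
1 = −341·31999 + 7907·1380
So 1380·7907 ≡ 1 (mod 31999).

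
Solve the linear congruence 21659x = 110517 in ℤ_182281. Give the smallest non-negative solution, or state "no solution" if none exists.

9978

First find gcd(21659, 182281):
182281 = 8·21659 + 9009
21659 = 2·9009 + 3641
9009 = 2·3641 + 1727
3641 = 2·1727 + 187
1727 = 9·187 + 44
187 = 4·44 + 11
44 = 4·11 + 0
gcd = 11 and 11 | 110517, so solutions exist. Divide through by 11: 1969x ≡ 10047 (mod 16571).
Now find 1969⁻¹ mod 16571:
16571 = 8·1969 + 819
1969 = 2·819 + 331
819 = 2·331 + 157
331 = 2·157 + 17
157 = 9·17 + 4
17 = 4·4 + 1
4 = 4·1 + 0
Back-substitute:
1 = 17 − 4·4
1 = −4·157 + 37·17
1 = 37·331 − 78·157
1 = −78·819 + 193·331
1 = 193·1969 − 464·819
1 = −464·16571 + 3905·1969
So 1969⁻¹ ≡ 3905 (mod 16571).
Then x ≡ 3905·10047 ≡ 9978 (mod 16571); the smallest non-negative solution is x = 9978.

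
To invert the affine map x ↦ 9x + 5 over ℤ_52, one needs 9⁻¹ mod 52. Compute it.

Run Euclid on (52, 9):
52 = 5·9 + 7
9 = 1·7 + 2
7 = 3·2 + 1
2 = 2·1 + 0
The gcd is 1. Working backward:
1 = 7 − 3·2
1 = −3·9 + 4·7
1 = 4·52 − 23·9
Hence 9⁻¹ ≡ -23 ≡ 29 (mod 52).

29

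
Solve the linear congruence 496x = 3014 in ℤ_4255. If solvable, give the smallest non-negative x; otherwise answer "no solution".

3489

First find gcd(496, 4255):
4255 = 8×496 + 287
496 = 1×287 + 209
287 = 1×209 + 78
209 = 2×78 + 53
78 = 1×53 + 25
53 = 2×25 + 3
25 = 8×3 + 1
3 = 3×1 + 0
gcd = 1, so a unique solution mod 4255 exists.
Back-substitute for the Bézout coefficients:
1 = 25 − 8·3
1 = −8·53 + 17·25
1 = 17·78 − 25·53
1 = −25·209 + 67·78
1 = 67·287 − 92·209
1 = −92·496 + 159·287
1 = 159·4255 − 1364·496
So 496·(-1364) ≡ 1 (mod 4255), giving 496⁻¹ ≡ 2891.
x ≡ 496⁻¹·3014 ≡ 2891·3014 ≡ 3489 (mod 4255).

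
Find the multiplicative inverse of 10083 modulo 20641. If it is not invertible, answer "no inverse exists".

Run Euclid on (20641, 10083):
20641 = 2·10083 + 475
10083 = 21·475 + 108
475 = 4·108 + 43
108 = 2·43 + 22
43 = 1·22 + 21
22 = 1·21 + 1
21 = 21·1 + 0
gcd = 1, so the inverse exists. Back-substitute:
1 = 22 − 21
1 = −43 + 2·22
1 = 2·108 − 5·43
1 = −5·475 + 22·108
1 = 22·10083 − 467·475
1 = −467·20641 + 956·10083
So 10083·956 ≡ 1 (mod 20641).

956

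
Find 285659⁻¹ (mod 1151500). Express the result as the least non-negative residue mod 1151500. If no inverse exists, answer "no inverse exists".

Run Euclid on (1151500, 285659):
1151500 = 4·285659 + 8864
285659 = 32·8864 + 2011
8864 = 4·2011 + 820
2011 = 2·820 + 371
820 = 2·371 + 78
371 = 4·78 + 59
78 = 1·59 + 19
59 = 3·19 + 2
19 = 9·2 + 1
2 = 2·1 + 0
gcd = 1, so the inverse exists. Back-substitute:
1 = 19 − 9·2
1 = −9·59 + 28·19
1 = 28·78 − 37·59
1 = −37·371 + 176·78
1 = 176·820 − 389·371
1 = −389·2011 + 954·820
1 = 954·8864 − 4205·2011
1 = −4205·285659 + 135514·8864
1 = 135514·1151500 − 546261·285659
So 285659·(-546261) ≡ 1 (mod 1151500), and -546261 ≡ 605239 (mod 1151500).

605239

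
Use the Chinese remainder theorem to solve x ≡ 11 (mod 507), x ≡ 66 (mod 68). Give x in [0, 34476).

30938

Write x = 11 + 507·k. Then 507·k ≡ 66 − 11 ≡ 55 (mod 68).
Need 507⁻¹ mod 68. Extended Euclid on (68, 31):
68 = 2·31 + 6
31 = 5·6 + 1
6 = 6·1 + 0
Back-substitute:
1 = 31 − 5·6
1 = −5·68 + 11·31
507⁻¹ ≡ 11 (mod 68), so k ≡ 11·55 ≡ 61 (mod 68).
x = 11 + 507·61 = 30938.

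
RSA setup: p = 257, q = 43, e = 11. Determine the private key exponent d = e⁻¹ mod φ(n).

1955

φ(n) = (p−1)(q−1) = 256·42 = 10752.
Need d with 11·d ≡ 1 (mod 10752). Apply the extended Euclidean algorithm:
10752 = 977*11 + 5
11 = 2*5 + 1
5 = 5*1 + 0
Back-substitute:
1 = 11 − 2·5
1 = −2·10752 + 1955·11
So 11·1955 ≡ 1 (mod 10752), hence d = 1955.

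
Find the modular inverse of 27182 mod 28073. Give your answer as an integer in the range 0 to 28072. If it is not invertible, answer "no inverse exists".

gcd(28073, 27182) by repeated division:
28073 = 1×27182 + 891
27182 = 30×891 + 452
891 = 1×452 + 439
452 = 1×439 + 13
439 = 33×13 + 10
13 = 1×10 + 3
10 = 3×3 + 1
3 = 3×1 + 0
Since gcd(27182, 28073) = 1, back-substitute to write 1 as a combination:
1 = 10 − 3·3
1 = −3·13 + 4·10
1 = 4·439 − 135·13
1 = −135·452 + 139·439
1 = 139·891 − 274·452
1 = −274·27182 + 8359·891
1 = 8359·28073 − 8633·27182
So 27182·(-8633) ≡ 1 (mod 28073), and -8633 ≡ 19440 (mod 28073).

19440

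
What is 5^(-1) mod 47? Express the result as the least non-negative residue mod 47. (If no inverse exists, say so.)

19

gcd(47, 5) by repeated division:
47 = 9*5 + 2
5 = 2*2 + 1
2 = 2*1 + 0
The gcd is 1. Working backward:
1 = 5 − 2·2
1 = −2·47 + 19·5
So 5·19 ≡ 1 (mod 47).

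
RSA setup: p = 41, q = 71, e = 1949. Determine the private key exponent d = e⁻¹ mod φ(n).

1349

φ(n) = (p−1)(q−1) = 40·70 = 2800.
Need d with 1949·d ≡ 1 (mod 2800). Apply the extended Euclidean algorithm:
2800 = 1×1949 + 851
1949 = 2×851 + 247
851 = 3×247 + 110
247 = 2×110 + 27
110 = 4×27 + 2
27 = 13×2 + 1
2 = 2×1 + 0
Back-substitute:
1 = 27 − 13·2
1 = −13·110 + 53·27
1 = 53·247 − 119·110
1 = −119·851 + 410·247
1 = 410·1949 − 939·851
1 = −939·2800 + 1349·1949
So 1949·1349 ≡ 1 (mod 2800), hence d = 1349.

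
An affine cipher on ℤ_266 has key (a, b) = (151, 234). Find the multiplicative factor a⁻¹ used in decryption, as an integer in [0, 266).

Run Euclid on (266, 151):
266 = 1·151 + 115
151 = 1·115 + 36
115 = 3·36 + 7
36 = 5·7 + 1
7 = 7·1 + 0
Since gcd(151, 266) = 1, back-substitute to write 1 as a combination:
1 = 36 − 5·7
1 = −5·115 + 16·36
1 = 16·151 − 21·115
1 = −21·266 + 37·151
So 151·37 ≡ 1 (mod 266).

37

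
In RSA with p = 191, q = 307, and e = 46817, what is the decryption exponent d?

11933

φ(n) = (p−1)(q−1) = 190·306 = 58140.
Need d with 46817·d ≡ 1 (mod 58140). Apply the extended Euclidean algorithm:
58140 = 1·46817 + 11323
46817 = 4·11323 + 1525
11323 = 7·1525 + 648
1525 = 2·648 + 229
648 = 2·229 + 190
229 = 1·190 + 39
190 = 4·39 + 34
39 = 1·34 + 5
34 = 6·5 + 4
5 = 1·4 + 1
4 = 4·1 + 0
Back-substitute:
1 = 5 − 4
1 = −34 + 7·5
1 = 7·39 − 8·34
1 = −8·190 + 39·39
1 = 39·229 − 47·190
1 = −47·648 + 133·229
1 = 133·1525 − 313·648
1 = −313·11323 + 2324·1525
1 = 2324·46817 − 9609·11323
1 = −9609·58140 + 11933·46817
So 46817·11933 ≡ 1 (mod 58140), hence d = 11933.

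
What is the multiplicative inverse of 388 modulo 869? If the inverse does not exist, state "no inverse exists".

Apply the Euclidean algorithm to 869 and 388:
869 = 2*388 + 93
388 = 4*93 + 16
93 = 5*16 + 13
16 = 1*13 + 3
13 = 4*3 + 1
3 = 3*1 + 0
Since gcd(388, 869) = 1, back-substitute to write 1 as a combination:
1 = 13 − 4·3
1 = −4·16 + 5·13
1 = 5·93 − 29·16
1 = −29·388 + 121·93
1 = 121·869 − 271·388
Hence 388⁻¹ ≡ -271 ≡ 598 (mod 869).

598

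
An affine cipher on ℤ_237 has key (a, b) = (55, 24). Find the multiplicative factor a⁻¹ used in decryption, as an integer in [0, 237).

181

gcd(237, 55) by repeated division:
237 = 4*55 + 17
55 = 3*17 + 4
17 = 4*4 + 1
4 = 4*1 + 0
Since gcd(55, 237) = 1, back-substitute to write 1 as a combination:
1 = 17 − 4·4
1 = −4·55 + 13·17
1 = 13·237 − 56·55
Hence 55⁻¹ ≡ -56 ≡ 181 (mod 237).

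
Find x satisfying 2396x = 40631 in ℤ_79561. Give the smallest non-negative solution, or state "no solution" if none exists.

60219

First find gcd(2396, 79561):
79561 = 33*2396 + 493
2396 = 4*493 + 424
493 = 1*424 + 69
424 = 6*69 + 10
69 = 6*10 + 9
10 = 1*9 + 1
9 = 9*1 + 0
gcd = 1, so a unique solution mod 79561 exists.
Back-substitute for the Bézout coefficients:
1 = 10 − 9
1 = −69 + 7·10
1 = 7·424 − 43·69
1 = −43·493 + 50·424
1 = 50·2396 − 243·493
1 = −243·79561 + 8069·2396
So 2396·(8069) ≡ 1 (mod 79561), giving 2396⁻¹ ≡ 8069.
x ≡ 2396⁻¹·40631 ≡ 8069·40631 ≡ 60219 (mod 79561).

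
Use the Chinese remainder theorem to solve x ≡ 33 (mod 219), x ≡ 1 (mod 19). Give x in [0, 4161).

2661

Write x = 33 + 219·k. Then 219·k ≡ 1 − 33 ≡ 6 (mod 19).
Need 219⁻¹ mod 19. Extended Euclid on (19, 10):
19 = 1*10 + 9
10 = 1*9 + 1
9 = 9*1 + 0
Back-substitute:
1 = 10 − 9
1 = −19 + 2·10
219⁻¹ ≡ 2 (mod 19), so k ≡ 2·6 ≡ 12 (mod 19).
x = 33 + 219·12 = 2661.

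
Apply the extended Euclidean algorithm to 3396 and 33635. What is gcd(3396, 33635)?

Apply Euclid's algorithm to 33635 and 3396:
33635 = 9×3396 + 3071
3396 = 1×3071 + 325
3071 = 9×325 + 146
325 = 2×146 + 33
146 = 4×33 + 14
33 = 2×14 + 5
14 = 2×5 + 4
5 = 1×4 + 1
4 = 4×1 + 0
gcd(3396, 33635) = 1.
Working backward:
1 = 5 − 4
1 = −14 + 3·5
1 = 3·33 − 7·14
1 = −7·146 + 31·33
1 = 31·325 − 69·146
1 = −69·3071 + 652·325
1 = 652·3396 − 721·3071
1 = −721·33635 + 7141·3396
So 1 = (-721)·33635 + (7141)·3396.

1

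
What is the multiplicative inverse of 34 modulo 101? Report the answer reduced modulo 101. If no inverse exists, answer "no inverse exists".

3

Run Euclid on (101, 34):
101 = 2·34 + 33
34 = 1·33 + 1
33 = 33·1 + 0
gcd = 1, so the inverse exists. Back-substitute:
1 = 34 − 33
1 = −101 + 3·34
So 34·3 ≡ 1 (mod 101).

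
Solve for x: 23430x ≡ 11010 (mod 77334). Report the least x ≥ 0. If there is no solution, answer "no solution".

7889

First find gcd(23430, 77334):
77334 = 3*23430 + 7044
23430 = 3*7044 + 2298
7044 = 3*2298 + 150
2298 = 15*150 + 48
150 = 3*48 + 6
48 = 8*6 + 0
gcd = 6 and 6 | 11010, so solutions exist. Divide through by 6: 3905x ≡ 1835 (mod 12889).
Now find 3905⁻¹ mod 12889:
12889 = 3*3905 + 1174
3905 = 3*1174 + 383
1174 = 3*383 + 25
383 = 15*25 + 8
25 = 3*8 + 1
8 = 8*1 + 0
Back-substitute:
1 = 25 − 3·8
1 = −3·383 + 46·25
1 = 46·1174 − 141·383
1 = −141·3905 + 469·1174
1 = 469·12889 − 1548·3905
So 3905·(-1548) ≡ 1 (mod 12889), i.e. 3905⁻¹ ≡ 11341.
Then x ≡ 11341·1835 ≡ 7889 (mod 12889); the smallest non-negative solution is x = 7889.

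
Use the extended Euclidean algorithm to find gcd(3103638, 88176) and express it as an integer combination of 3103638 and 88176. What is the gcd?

Repeated division:
3103638 = 35·88176 + 17478
88176 = 5·17478 + 786
17478 = 22·786 + 186
786 = 4·186 + 42
186 = 4·42 + 18
42 = 2·18 + 6
18 = 3·6 + 0
gcd(3103638, 88176) = 6.
Back-substituting:
6 = 42 − 2·18
6 = −2·186 + 9·42
6 = 9·786 − 38·186
6 = −38·17478 + 845·786
6 = 845·88176 − 4263·17478
6 = −4263·3103638 + 150050·88176
So 6 = (-4263)·3103638 + (150050)·88176.

6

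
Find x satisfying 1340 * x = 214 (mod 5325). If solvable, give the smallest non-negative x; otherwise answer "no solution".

no solution

gcd(1340, 5325):
5325 = 3·1340 + 1305
1340 = 1·1305 + 35
1305 = 37·35 + 10
35 = 3·10 + 5
10 = 2·5 + 0
gcd = 5, but 5 ∤ 214, so the congruence has no solution.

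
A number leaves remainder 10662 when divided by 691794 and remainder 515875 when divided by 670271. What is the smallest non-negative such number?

40885036062

Write x = 10662 + 691794·k. Then 691794·k ≡ 515875 − 10662 ≡ 505213 (mod 670271).
Need 691794⁻¹ mod 670271. Extended Euclid on (670271, 21523):
670271 = 31×21523 + 3058
21523 = 7×3058 + 117
3058 = 26×117 + 16
117 = 7×16 + 5
16 = 3×5 + 1
5 = 5×1 + 0
Back-substitute:
1 = 16 − 3·5
1 = −3·117 + 22·16
1 = 22·3058 − 575·117
1 = −575·21523 + 4047·3058
1 = 4047·670271 − 126032·21523
691794⁻¹ ≡ 544239 (mod 670271), so k ≡ 544239·505213 ≡ 59100 (mod 670271).
x = 10662 + 691794·59100 = 40885036062.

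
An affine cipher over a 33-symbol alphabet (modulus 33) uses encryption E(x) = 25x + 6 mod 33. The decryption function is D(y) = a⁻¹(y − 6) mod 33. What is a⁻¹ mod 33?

4

gcd(33, 25) by repeated division:
33 = 1·25 + 8
25 = 3·8 + 1
8 = 8·1 + 0
gcd = 1, so the inverse exists. Back-substitute:
1 = 25 − 3·8
1 = −3·33 + 4·25
So 25·4 ≡ 1 (mod 33).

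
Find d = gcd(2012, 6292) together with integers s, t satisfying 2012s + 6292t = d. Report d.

4

Repeated division:
6292 = 3·2012 + 256
2012 = 7·256 + 220
256 = 1·220 + 36
220 = 6·36 + 4
36 = 9·4 + 0
gcd(2012, 6292) = 4.
Working backward:
4 = 220 − 6·36
4 = −6·256 + 7·220
4 = 7·2012 − 55·256
4 = −55·6292 + 172·2012
So 4 = (-55)·6292 + (172)·2012.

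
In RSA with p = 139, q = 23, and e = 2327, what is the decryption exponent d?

φ(n) = (p−1)(q−1) = 138·22 = 3036.
Need d with 2327·d ≡ 1 (mod 3036). Apply the extended Euclidean algorithm:
3036 = 1×2327 + 709
2327 = 3×709 + 200
709 = 3×200 + 109
200 = 1×109 + 91
109 = 1×91 + 18
91 = 5×18 + 1
18 = 18×1 + 0
Back-substitute:
1 = 91 − 5·18
1 = −5·109 + 6·91
1 = 6·200 − 11·109
1 = −11·709 + 39·200
1 = 39·2327 − 128·709
1 = −128·3036 + 167·2327
So 2327·167 ≡ 1 (mod 3036), hence d = 167.

167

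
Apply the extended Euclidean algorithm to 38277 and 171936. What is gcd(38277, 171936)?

9

Repeated division:
171936 = 4·38277 + 18828
38277 = 2·18828 + 621
18828 = 30·621 + 198
621 = 3·198 + 27
198 = 7·27 + 9
27 = 3·9 + 0
gcd(38277, 171936) = 9.
Working backward:
9 = 198 − 7·27
9 = −7·621 + 22·198
9 = 22·18828 − 667·621
9 = −667·38277 + 1356·18828
9 = 1356·171936 − 6091·38277
So 9 = (1356)·171936 + (-6091)·38277.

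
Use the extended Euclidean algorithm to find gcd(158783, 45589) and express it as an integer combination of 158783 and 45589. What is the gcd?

1

Repeated division:
158783 = 3*45589 + 22016
45589 = 2*22016 + 1557
22016 = 14*1557 + 218
1557 = 7*218 + 31
218 = 7*31 + 1
31 = 31*1 + 0
gcd(158783, 45589) = 1.
Express as a combination:
1 = 218 − 7·31
1 = −7·1557 + 50·218
1 = 50·22016 − 707·1557
1 = −707·45589 + 1464·22016
1 = 1464·158783 − 5099·45589
So 1 = (1464)·158783 + (-5099)·45589.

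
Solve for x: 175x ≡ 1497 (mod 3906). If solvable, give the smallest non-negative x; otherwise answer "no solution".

gcd(175, 3906):
3906 = 22*175 + 56
175 = 3*56 + 7
56 = 8*7 + 0
gcd = 7, but 7 ∤ 1497, so the congruence has no solution.

no solution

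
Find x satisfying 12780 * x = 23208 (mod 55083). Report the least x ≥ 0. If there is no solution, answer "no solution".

First find gcd(12780, 55083):
55083 = 4*12780 + 3963
12780 = 3*3963 + 891
3963 = 4*891 + 399
891 = 2*399 + 93
399 = 4*93 + 27
93 = 3*27 + 12
27 = 2*12 + 3
12 = 4*3 + 0
gcd = 3 and 3 | 23208, so solutions exist. Divide through by 3: 4260x ≡ 7736 (mod 18361).
Now find 4260⁻¹ mod 18361:
18361 = 4×4260 + 1321
4260 = 3×1321 + 297
1321 = 4×297 + 133
297 = 2×133 + 31
133 = 4×31 + 9
31 = 3×9 + 4
9 = 2×4 + 1
4 = 4×1 + 0
Back-substitute:
1 = 9 − 2·4
1 = −2·31 + 7·9
1 = 7·133 − 30·31
1 = −30·297 + 67·133
1 = 67·1321 − 298·297
1 = −298·4260 + 961·1321
1 = 961·18361 − 4142·4260
So 4260·(-4142) ≡ 1 (mod 18361), i.e. 4260⁻¹ ≡ 14219.
Then x ≡ 14219·7736 ≡ 15794 (mod 18361); the smallest non-negative solution is x = 15794.

15794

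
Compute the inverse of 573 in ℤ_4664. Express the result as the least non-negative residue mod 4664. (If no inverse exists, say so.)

2157

gcd(4664, 573) by repeated division:
4664 = 8·573 + 80
573 = 7·80 + 13
80 = 6·13 + 2
13 = 6·2 + 1
2 = 2·1 + 0
gcd = 1, so the inverse exists. Back-substitute:
1 = 13 − 6·2
1 = −6·80 + 37·13
1 = 37·573 − 265·80
1 = −265·4664 + 2157·573
So 573·2157 ≡ 1 (mod 4664).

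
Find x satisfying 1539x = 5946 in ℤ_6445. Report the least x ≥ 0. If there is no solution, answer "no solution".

First find gcd(1539, 6445):
6445 = 4*1539 + 289
1539 = 5*289 + 94
289 = 3*94 + 7
94 = 13*7 + 3
7 = 2*3 + 1
3 = 3*1 + 0
gcd = 1, so a unique solution mod 6445 exists.
Back-substitute for the Bézout coefficients:
1 = 7 − 2·3
1 = −2·94 + 27·7
1 = 27·289 − 83·94
1 = −83·1539 + 442·289
1 = 442·6445 − 1851·1539
So 1539·(-1851) ≡ 1 (mod 6445), giving 1539⁻¹ ≡ 4594.
x ≡ 1539⁻¹·5946 ≡ 4594·5946 ≡ 2014 (mod 6445).

2014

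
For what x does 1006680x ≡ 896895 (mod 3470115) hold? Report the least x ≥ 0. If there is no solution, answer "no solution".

First find gcd(1006680, 3470115):
3470115 = 3×1006680 + 450075
1006680 = 2×450075 + 106530
450075 = 4×106530 + 23955
106530 = 4×23955 + 10710
23955 = 2×10710 + 2535
10710 = 4×2535 + 570
2535 = 4×570 + 255
570 = 2×255 + 60
255 = 4×60 + 15
60 = 4×15 + 0
gcd = 15 and 15 | 896895, so solutions exist. Divide through by 15: 67112x ≡ 59793 (mod 231341).
Now find 67112⁻¹ mod 231341:
231341 = 3·67112 + 30005
67112 = 2·30005 + 7102
30005 = 4·7102 + 1597
7102 = 4·1597 + 714
1597 = 2·714 + 169
714 = 4·169 + 38
169 = 4·38 + 17
38 = 2·17 + 4
17 = 4·4 + 1
4 = 4·1 + 0
Back-substitute:
1 = 17 − 4·4
1 = −4·38 + 9·17
1 = 9·169 − 40·38
1 = −40·714 + 169·169
1 = 169·1597 − 378·714
1 = −378·7102 + 1681·1597
1 = 1681·30005 − 7102·7102
1 = −7102·67112 + 15885·30005
1 = 15885·231341 − 54757·67112
So 67112·(-54757) ≡ 1 (mod 231341), i.e. 67112⁻¹ ≡ 176584.
Then x ≡ 176584·59793 ≡ 83872 (mod 231341); the smallest non-negative solution is x = 83872.

83872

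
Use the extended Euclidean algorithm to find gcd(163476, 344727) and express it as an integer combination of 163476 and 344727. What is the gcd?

Euclidean algorithm:
344727 = 2×163476 + 17775
163476 = 9×17775 + 3501
17775 = 5×3501 + 270
3501 = 12×270 + 261
270 = 1×261 + 9
261 = 29×9 + 0
gcd(163476, 344727) = 9.
Express as a combination:
9 = 270 − 261
9 = −3501 + 13·270
9 = 13·17775 − 66·3501
9 = −66·163476 + 607·17775
9 = 607·344727 − 1280·163476
So 9 = (607)·344727 + (-1280)·163476.

9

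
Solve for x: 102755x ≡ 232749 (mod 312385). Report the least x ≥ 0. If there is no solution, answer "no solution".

gcd(102755, 312385):
312385 = 3·102755 + 4120
102755 = 24·4120 + 3875
4120 = 1·3875 + 245
3875 = 15·245 + 200
245 = 1·200 + 45
200 = 4·45 + 20
45 = 2·20 + 5
20 = 4·5 + 0
gcd = 5, but 5 ∤ 232749, so the congruence has no solution.

no solution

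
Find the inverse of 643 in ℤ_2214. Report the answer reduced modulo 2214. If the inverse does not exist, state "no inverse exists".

Extended Euclidean algorithm:
2214 = 3×643 + 285
643 = 2×285 + 73
285 = 3×73 + 66
73 = 1×66 + 7
66 = 9×7 + 3
7 = 2×3 + 1
3 = 3×1 + 0
Since gcd(643, 2214) = 1, back-substitute to write 1 as a combination:
1 = 7 − 2·3
1 = −2·66 + 19·7
1 = 19·73 − 21·66
1 = −21·285 + 82·73
1 = 82·643 − 185·285
1 = −185·2214 + 637·643
So 643·637 ≡ 1 (mod 2214).

637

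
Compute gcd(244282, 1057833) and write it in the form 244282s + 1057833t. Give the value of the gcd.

Repeated division:
1057833 = 4×244282 + 80705
244282 = 3×80705 + 2167
80705 = 37×2167 + 526
2167 = 4×526 + 63
526 = 8×63 + 22
63 = 2×22 + 19
22 = 1×19 + 3
19 = 6×3 + 1
3 = 3×1 + 0
gcd(244282, 1057833) = 1.
Working backward:
1 = 19 − 6·3
1 = −6·22 + 7·19
1 = 7·63 − 20·22
1 = −20·526 + 167·63
1 = 167·2167 − 688·526
1 = −688·80705 + 25623·2167
1 = 25623·244282 − 77557·80705
1 = −77557·1057833 + 335851·244282
So 1 = (-77557)·1057833 + (335851)·244282.

1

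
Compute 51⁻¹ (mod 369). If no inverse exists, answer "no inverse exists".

Compute gcd(51, 369):
369 = 7*51 + 12
51 = 4*12 + 3
12 = 4*3 + 0
gcd(51, 369) = 3 ≠ 1, so 51 has no multiplicative inverse modulo 369.

no inverse exists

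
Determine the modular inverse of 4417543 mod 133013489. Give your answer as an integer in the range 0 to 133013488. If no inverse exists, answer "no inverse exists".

31974084

Run Euclid on (133013489, 4417543):
133013489 = 30*4417543 + 487199
4417543 = 9*487199 + 32752
487199 = 14*32752 + 28671
32752 = 1*28671 + 4081
28671 = 7*4081 + 104
4081 = 39*104 + 25
104 = 4*25 + 4
25 = 6*4 + 1
4 = 4*1 + 0
The gcd is 1. Working backward:
1 = 25 − 6·4
1 = −6·104 + 25·25
1 = 25·4081 − 981·104
1 = −981·28671 + 6892·4081
1 = 6892·32752 − 7873·28671
1 = −7873·487199 + 117114·32752
1 = 117114·4417543 − 1061899·487199
1 = −1061899·133013489 + 31974084·4417543
So 4417543·31974084 ≡ 1 (mod 133013489).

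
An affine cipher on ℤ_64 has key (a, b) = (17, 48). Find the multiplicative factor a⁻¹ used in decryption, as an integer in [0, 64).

Run Euclid on (64, 17):
64 = 3×17 + 13
17 = 1×13 + 4
13 = 3×4 + 1
4 = 4×1 + 0
Since gcd(17, 64) = 1, back-substitute to write 1 as a combination:
1 = 13 − 3·4
1 = −3·17 + 4·13
1 = 4·64 − 15·17
So 17·(-15) ≡ 1 (mod 64), and -15 ≡ 49 (mod 64).

49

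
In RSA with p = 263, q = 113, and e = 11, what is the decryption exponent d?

8003

φ(n) = (p−1)(q−1) = 262·112 = 29344.
Need d with 11·d ≡ 1 (mod 29344). Apply the extended Euclidean algorithm:
29344 = 2667·11 + 7
11 = 1·7 + 4
7 = 1·4 + 3
4 = 1·3 + 1
3 = 3·1 + 0
Back-substitute:
1 = 4 − 3
1 = −7 + 2·4
1 = 2·11 − 3·7
1 = −3·29344 + 8003·11
So 11·8003 ≡ 1 (mod 29344), hence d = 8003.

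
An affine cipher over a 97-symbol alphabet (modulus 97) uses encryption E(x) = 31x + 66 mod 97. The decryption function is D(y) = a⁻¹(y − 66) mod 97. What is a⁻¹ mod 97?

72

Run Euclid on (97, 31):
97 = 3·31 + 4
31 = 7·4 + 3
4 = 1·3 + 1
3 = 3·1 + 0
gcd = 1, so the inverse exists. Back-substitute:
1 = 4 − 3
1 = −31 + 8·4
1 = 8·97 − 25·31
Hence 31⁻¹ ≡ -25 ≡ 72 (mod 97).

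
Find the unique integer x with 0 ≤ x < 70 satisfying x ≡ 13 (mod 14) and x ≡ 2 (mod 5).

Write x = 13 + 14·k. Then 14·k ≡ 2 − 13 ≡ 4 (mod 5).
Need 14⁻¹ mod 5. Extended Euclid on (5, 4):
5 = 1*4 + 1
4 = 4*1 + 0
Back-substitute:
1 = 5 − 4
14⁻¹ ≡ 4 (mod 5), so k ≡ 4·4 ≡ 1 (mod 5).
x = 13 + 14·1 = 27.

27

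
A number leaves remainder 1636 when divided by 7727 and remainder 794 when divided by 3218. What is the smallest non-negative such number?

Write x = 1636 + 7727·k. Then 7727·k ≡ 794 − 1636 ≡ 2376 (mod 3218).
Need 7727⁻¹ mod 3218. Extended Euclid on (3218, 1291):
3218 = 2*1291 + 636
1291 = 2*636 + 19
636 = 33*19 + 9
19 = 2*9 + 1
9 = 9*1 + 0
Back-substitute:
1 = 19 − 2·9
1 = −2·636 + 67·19
1 = 67·1291 − 136·636
1 = −136·3218 + 339·1291
7727⁻¹ ≡ 339 (mod 3218), so k ≡ 339·2376 ≡ 964 (mod 3218).
x = 1636 + 7727·964 = 7450464.

7450464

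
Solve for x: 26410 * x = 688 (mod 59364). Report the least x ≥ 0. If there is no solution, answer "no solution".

21844

First find gcd(26410, 59364):
59364 = 2·26410 + 6544
26410 = 4·6544 + 234
6544 = 27·234 + 226
234 = 1·226 + 8
226 = 28·8 + 2
8 = 4·2 + 0
gcd = 2 and 2 | 688, so solutions exist. Divide through by 2: 13205x ≡ 344 (mod 29682).
Now find 13205⁻¹ mod 29682:
29682 = 2×13205 + 3272
13205 = 4×3272 + 117
3272 = 27×117 + 113
117 = 1×113 + 4
113 = 28×4 + 1
4 = 4×1 + 0
Back-substitute:
1 = 113 − 28·4
1 = −28·117 + 29·113
1 = 29·3272 − 811·117
1 = −811·13205 + 3273·3272
1 = 3273·29682 − 7357·13205
So 13205·(-7357) ≡ 1 (mod 29682), i.e. 13205⁻¹ ≡ 22325.
Then x ≡ 22325·344 ≡ 21844 (mod 29682); the smallest non-negative solution is x = 21844.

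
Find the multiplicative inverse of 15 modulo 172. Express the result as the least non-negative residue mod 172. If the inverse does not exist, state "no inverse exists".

23

Extended Euclidean algorithm:
172 = 11*15 + 7
15 = 2*7 + 1
7 = 7*1 + 0
The gcd is 1. Working backward:
1 = 15 − 2·7
1 = −2·172 + 23·15
So 15·23 ≡ 1 (mod 172).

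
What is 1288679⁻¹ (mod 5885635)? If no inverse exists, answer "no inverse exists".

Compute gcd(1288679, 5885635):
5885635 = 4*1288679 + 730919
1288679 = 1*730919 + 557760
730919 = 1*557760 + 173159
557760 = 3*173159 + 38283
173159 = 4*38283 + 20027
38283 = 1*20027 + 18256
20027 = 1*18256 + 1771
18256 = 10*1771 + 546
1771 = 3*546 + 133
546 = 4*133 + 14
133 = 9*14 + 7
14 = 2*7 + 0
The gcd is 7, not 1, hence no inverse exists.

no inverse exists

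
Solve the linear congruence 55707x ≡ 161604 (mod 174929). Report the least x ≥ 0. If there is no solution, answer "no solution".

163665

First find gcd(55707, 174929):
174929 = 3*55707 + 7808
55707 = 7*7808 + 1051
7808 = 7*1051 + 451
1051 = 2*451 + 149
451 = 3*149 + 4
149 = 37*4 + 1
4 = 4*1 + 0
gcd = 1, so a unique solution mod 174929 exists.
Back-substitute for the Bézout coefficients:
1 = 149 − 37·4
1 = −37·451 + 112·149
1 = 112·1051 − 261·451
1 = −261·7808 + 1939·1051
1 = 1939·55707 − 13834·7808
1 = −13834·174929 + 43441·55707
So 55707·(43441) ≡ 1 (mod 174929), giving 55707⁻¹ ≡ 43441.
x ≡ 55707⁻¹·161604 ≡ 43441·161604 ≡ 163665 (mod 174929).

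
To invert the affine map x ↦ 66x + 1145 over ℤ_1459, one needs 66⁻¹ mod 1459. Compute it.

1039

Apply the Euclidean algorithm to 1459 and 66:
1459 = 22*66 + 7
66 = 9*7 + 3
7 = 2*3 + 1
3 = 3*1 + 0
The gcd is 1. Working backward:
1 = 7 − 2·3
1 = −2·66 + 19·7
1 = 19·1459 − 420·66
So 66·(-420) ≡ 1 (mod 1459), and -420 ≡ 1039 (mod 1459).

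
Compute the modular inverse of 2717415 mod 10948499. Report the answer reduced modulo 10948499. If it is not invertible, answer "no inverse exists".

Extended Euclidean algorithm:
10948499 = 4·2717415 + 78839
2717415 = 34·78839 + 36889
78839 = 2·36889 + 5061
36889 = 7·5061 + 1462
5061 = 3·1462 + 675
1462 = 2·675 + 112
675 = 6·112 + 3
112 = 37·3 + 1
3 = 3·1 + 0
Since gcd(2717415, 10948499) = 1, back-substitute to write 1 as a combination:
1 = 112 − 37·3
1 = −37·675 + 223·112
1 = 223·1462 − 483·675
1 = −483·5061 + 1672·1462
1 = 1672·36889 − 12187·5061
1 = −12187·78839 + 26046·36889
1 = 26046·2717415 − 897751·78839
1 = −897751·10948499 + 3617050·2717415
So 2717415·3617050 ≡ 1 (mod 10948499).

3617050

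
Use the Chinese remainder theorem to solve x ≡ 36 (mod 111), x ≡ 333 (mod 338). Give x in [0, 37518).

32781

Write x = 36 + 111·k. Then 111·k ≡ 333 − 36 ≡ 297 (mod 338).
Need 111⁻¹ mod 338. Extended Euclid on (338, 111):
338 = 3*111 + 5
111 = 22*5 + 1
5 = 5*1 + 0
Back-substitute:
1 = 111 − 22·5
1 = −22·338 + 67·111
111⁻¹ ≡ 67 (mod 338), so k ≡ 67·297 ≡ 295 (mod 338).
x = 36 + 111·295 = 32781.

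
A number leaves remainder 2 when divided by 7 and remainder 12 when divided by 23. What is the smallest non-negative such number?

58

Write x = 2 + 7·k. Then 7·k ≡ 12 − 2 ≡ 10 (mod 23).
Need 7⁻¹ mod 23. Extended Euclid on (23, 7):
23 = 3·7 + 2
7 = 3·2 + 1
2 = 2·1 + 0
Back-substitute:
1 = 7 − 3·2
1 = −3·23 + 10·7
7⁻¹ ≡ 10 (mod 23), so k ≡ 10·10 ≡ 8 (mod 23).
x = 2 + 7·8 = 58.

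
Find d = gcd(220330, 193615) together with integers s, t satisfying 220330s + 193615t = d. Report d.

Repeated division:
220330 = 1×193615 + 26715
193615 = 7×26715 + 6610
26715 = 4×6610 + 275
6610 = 24×275 + 10
275 = 27×10 + 5
10 = 2×5 + 0
gcd(220330, 193615) = 5.
Working backward:
5 = 275 − 27·10
5 = −27·6610 + 649·275
5 = 649·26715 − 2623·6610
5 = −2623·193615 + 19010·26715
5 = 19010·220330 − 21633·193615
So 5 = (19010)·220330 + (-21633)·193615.

5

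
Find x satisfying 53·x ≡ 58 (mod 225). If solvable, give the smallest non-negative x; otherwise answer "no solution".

86

First find gcd(53, 225):
225 = 4·53 + 13
53 = 4·13 + 1
13 = 13·1 + 0
gcd = 1, so a unique solution mod 225 exists.
Back-substitute for the Bézout coefficients:
1 = 53 − 4·13
1 = −4·225 + 17·53
So 53·(17) ≡ 1 (mod 225), giving 53⁻¹ ≡ 17.
x ≡ 53⁻¹·58 ≡ 17·58 ≡ 86 (mod 225).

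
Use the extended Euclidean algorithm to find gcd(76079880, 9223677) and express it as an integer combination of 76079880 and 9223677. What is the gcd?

Euclidean algorithm:
76079880 = 8·9223677 + 2290464
9223677 = 4·2290464 + 61821
2290464 = 37·61821 + 3087
61821 = 20·3087 + 81
3087 = 38·81 + 9
81 = 9·9 + 0
gcd(76079880, 9223677) = 9.
Working backward:
9 = 3087 − 38·81
9 = −38·61821 + 761·3087
9 = 761·2290464 − 28195·61821
9 = −28195·9223677 + 113541·2290464
9 = 113541·76079880 − 936523·9223677
So 9 = (113541)·76079880 + (-936523)·9223677.

9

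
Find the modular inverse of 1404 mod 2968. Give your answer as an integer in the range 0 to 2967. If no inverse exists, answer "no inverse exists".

no inverse exists

Euclidean algorithm on 2968, 1404:
2968 = 2·1404 + 160
1404 = 8·160 + 124
160 = 1·124 + 36
124 = 3·36 + 16
36 = 2·16 + 4
16 = 4·4 + 0
gcd(1404, 2968) = 4 ≠ 1, so 1404 has no multiplicative inverse modulo 2968.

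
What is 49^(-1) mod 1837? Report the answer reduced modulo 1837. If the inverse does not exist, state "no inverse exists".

75

Apply the Euclidean algorithm to 1837 and 49:
1837 = 37*49 + 24
49 = 2*24 + 1
24 = 24*1 + 0
The gcd is 1. Working backward:
1 = 49 − 2·24
1 = −2·1837 + 75·49
So 49·75 ≡ 1 (mod 1837).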